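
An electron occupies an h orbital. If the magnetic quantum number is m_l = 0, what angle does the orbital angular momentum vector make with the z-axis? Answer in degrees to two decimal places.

θ ≈ 90.00°

H corresponds to l = 5.
|L|² = l(l+1)ℏ² = 30ℏ², so |L| = √30 ℏ.
L_z = m_l ℏ = 0ℏ.
cos θ = L_z/|L| = 0/√30, so θ ≈ 90.00°.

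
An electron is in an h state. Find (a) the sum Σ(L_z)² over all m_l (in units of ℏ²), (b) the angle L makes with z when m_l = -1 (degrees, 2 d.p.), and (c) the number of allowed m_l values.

Σ(L_z)² = 110 ℏ²; θ(m_l=-1) ≈ 100.52°; 11 values

For an h orbital, l = 5.
Σ m_l² = 110, so Σ(L_z)² = 110 ℏ².
For m_l = -1: cos θ = -1/√30, θ ≈ 100.52°.
There are 2l+1 = 11 values of m_l.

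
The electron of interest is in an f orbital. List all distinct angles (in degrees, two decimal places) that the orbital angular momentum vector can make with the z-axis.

θ ∈ {30.00°, 54.74°, 73.22°, 90.00°, 106.78°, 125.26°, 150.00°}

F corresponds to l = 3.
|L| = √(l(l+1)) ℏ = 2√3 ℏ.
cos θ = m_l/√12 for each m_l ∈ {-3, -2, -1, 0, 1, 2, 3}.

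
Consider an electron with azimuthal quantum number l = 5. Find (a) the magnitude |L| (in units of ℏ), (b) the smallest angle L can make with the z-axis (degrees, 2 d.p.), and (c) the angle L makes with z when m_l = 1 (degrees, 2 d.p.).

|L| = ℏ√(5·6) = √30 ℏ ≈ 5.477ℏ.
cos θ_min = 5/√30, so θ_min ≈ 24.09°.
For m_l = 1: cos θ = 1/√30, θ ≈ 79.48°.

|L| = √30 ℏ ≈ 5.477ℏ; θ_min ≈ 24.09°; θ(m_l=1) ≈ 79.48°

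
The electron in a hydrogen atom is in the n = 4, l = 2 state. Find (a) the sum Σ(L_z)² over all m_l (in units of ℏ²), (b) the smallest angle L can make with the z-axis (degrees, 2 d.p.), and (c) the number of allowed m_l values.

Σ(L_z)² = 10 ℏ²; θ_min ≈ 35.26°; 5 values

Σ m_l² = 10, so Σ(L_z)² = 10 ℏ².
cos θ_min = 2/√6, so θ_min ≈ 35.26°.
There are 2l+1 = 5 values of m_l.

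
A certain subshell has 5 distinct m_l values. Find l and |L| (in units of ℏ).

l = 2, |L| = √6 ℏ ≈ 2.449ℏ

2l + 1 = 5 ⇒ l = 2.
Then |L| = √(l(l+1)) ℏ = √6 ℏ.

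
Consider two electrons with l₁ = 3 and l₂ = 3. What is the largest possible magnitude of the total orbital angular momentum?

|L_tot|_max = √42 ℏ ≈ 6.481ℏ

Angular momentum addition gives L = |l₁ − l₂|, …, l₁ + l₂.
So L can be 0, 1, 2, 3, 4, 5, 6.
The largest magnitude corresponds to L = 6: |L_tot| = ℏ√(6·7) = √42 ℏ.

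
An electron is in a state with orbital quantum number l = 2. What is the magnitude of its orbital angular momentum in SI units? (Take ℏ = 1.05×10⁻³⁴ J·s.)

|L| = 2.57×10⁻³⁴ J·s

|L| = ℏ√(l(l+1)) = ℏ√(2·3) = √6 ℏ
Numerically, |L| = 2.449 × (1.05×10⁻³⁴ J·s) = 2.57×10⁻³⁴ J·s.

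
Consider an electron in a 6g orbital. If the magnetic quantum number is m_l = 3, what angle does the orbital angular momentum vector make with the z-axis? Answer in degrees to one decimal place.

θ ≈ 47.9°

The 6g subshell has l = 4.
|L|² = l(l+1)ℏ² = 20ℏ², so |L| = 2√5 ℏ.
L_z = m_l ℏ = 3ℏ.
cos θ = L_z/|L| = 3/√20, so θ ≈ 47.9°.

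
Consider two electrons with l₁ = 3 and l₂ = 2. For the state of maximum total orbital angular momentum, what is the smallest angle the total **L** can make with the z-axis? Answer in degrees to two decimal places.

L runs from |3 − 2| = 1 to 3 + 2 = 5.
Allowed values: L = 1, 2, 3, 4, 5.
The maximum is L = 5, with |L_tot| = ℏ√(5·6) = √30 ℏ.
The minimum angle with z is arccos(5/√30) ≈ 24.09°.

θ_min ≈ 24.09°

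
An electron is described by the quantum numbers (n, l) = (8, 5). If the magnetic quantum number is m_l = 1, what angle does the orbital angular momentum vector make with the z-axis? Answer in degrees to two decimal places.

θ ≈ 79.48°

|L|² = l(l+1)ℏ² = 30ℏ², so |L| = √30 ℏ.
L_z = m_l ℏ = 1ℏ.
cos θ = L_z/|L| = 1/√30, so θ ≈ 79.48°.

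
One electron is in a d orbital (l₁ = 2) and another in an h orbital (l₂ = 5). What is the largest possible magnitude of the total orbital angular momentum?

|L_tot|_max = 2√14 ℏ ≈ 7.483ℏ

By the triangle rule, |l₁ − l₂| ≤ L ≤ l₁ + l₂.
So L can be 3, 4, 5, 6, 7.
The largest magnitude corresponds to L = 7: |L_tot| = ℏ√(7·8) = 2√14 ℏ.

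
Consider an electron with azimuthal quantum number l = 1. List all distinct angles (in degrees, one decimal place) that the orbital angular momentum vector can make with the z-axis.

|L| = √(l(l+1)) ℏ = √2 ℏ.
cos θ = m_l/√2 for each m_l ∈ {-1, 0, 1}.

θ ∈ {45.0°, 90.0°, 135.0°}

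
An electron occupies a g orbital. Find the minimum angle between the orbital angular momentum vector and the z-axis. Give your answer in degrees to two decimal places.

θ_min ≈ 26.57°

G corresponds to l = 4.
|L| = ℏ√(l(l+1)) = 2√5 ℏ.
The smallest angle corresponds to the largest L_z, i.e. m_l = l = 4, giving L_z = 4ℏ.
cos θ_min = 4/√20, so θ_min ≈ 26.57°.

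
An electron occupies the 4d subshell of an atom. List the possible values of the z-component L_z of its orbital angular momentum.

4d means n = 4, l = 2.
L_z = m_l ℏ with m_l ranging from −l to +l in integer steps.
For l = 2: m_l ∈ {-2, -1, 0, 1, 2}.

L_z ∈ {−2ℏ, −ℏ, 0, ℏ, 2ℏ}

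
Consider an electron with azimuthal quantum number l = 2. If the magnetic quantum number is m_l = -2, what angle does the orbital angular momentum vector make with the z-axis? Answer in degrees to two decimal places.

|L|² = l(l+1)ℏ² = 6ℏ², so |L| = √6 ℏ.
L_z = m_l ℏ = −2ℏ.
cos θ = L_z/|L| = -2/√6, so θ ≈ 144.74°.

θ ≈ 144.74°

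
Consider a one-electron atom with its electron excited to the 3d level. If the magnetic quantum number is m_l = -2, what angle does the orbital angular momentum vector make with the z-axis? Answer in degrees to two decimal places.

θ ≈ 144.74°

The 3d level has l = 2.
|L|² = l(l+1)ℏ² = 6ℏ², so |L| = √6 ℏ.
L_z = m_l ℏ = −2ℏ.
cos θ = L_z/|L| = -2/√6, so θ ≈ 144.74°.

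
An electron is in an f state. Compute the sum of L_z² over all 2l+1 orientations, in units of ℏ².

The letter f corresponds to l = 3.
m_l ∈ {-3, -2, -1, 0, 1, 2, 3}.
Σ m_l² = l(l+1)(2l+1)/3 = 3·4·7/3 = 28.

Σ(L_z)² = 28 ℏ²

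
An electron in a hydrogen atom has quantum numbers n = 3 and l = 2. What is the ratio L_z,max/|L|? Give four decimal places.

L_z,max/|L| = 0.8165

|L| = √6 ℏ ≈ 2.4495ℏ, while L_z,max = lℏ = 2ℏ.
L_z,max/|L| = 2/√6 = 0.8165.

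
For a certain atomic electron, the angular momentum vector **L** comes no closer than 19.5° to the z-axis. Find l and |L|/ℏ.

At minimum angle, m_l = l, so cos θ = l/√(l(l+1)); cos²θ = l/(l+1) = 0.8886.
l = cos²θ/sin²θ ≈ 8.
Then |L| = ℏ√(8·9) = 6√2 ℏ.

l = 8, |L| = 6√2 ℏ ≈ 8.485ℏ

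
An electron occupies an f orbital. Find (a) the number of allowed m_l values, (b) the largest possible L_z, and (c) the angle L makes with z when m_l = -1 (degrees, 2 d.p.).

7 values; L_z,max = 3ℏ; θ(m_l=-1) ≈ 106.78°

The letter f corresponds to l = 3.
There are 2l+1 = 7 values of m_l.
L_z,max = lℏ = 3ℏ.
For m_l = -1: cos θ = -1/√12, θ ≈ 106.78°.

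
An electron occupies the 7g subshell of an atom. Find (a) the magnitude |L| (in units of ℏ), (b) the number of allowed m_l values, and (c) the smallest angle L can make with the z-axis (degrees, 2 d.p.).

|L| = 2√5 ℏ ≈ 4.472ℏ; 9 values; θ_min ≈ 26.57°

7g means n = 7, l = 4.
|L| = ℏ√(4·5) = 2√5 ℏ ≈ 4.472ℏ.
There are 2l+1 = 9 values of m_l.
cos θ_min = 4/√20, so θ_min ≈ 26.57°.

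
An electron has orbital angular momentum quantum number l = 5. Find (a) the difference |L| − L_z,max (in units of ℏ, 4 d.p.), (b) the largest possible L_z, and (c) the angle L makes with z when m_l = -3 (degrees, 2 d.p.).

|L| − L_z,max = (√30 − 5)ℏ ≈ 0.4772ℏ.
L_z,max = lℏ = 5ℏ.
For m_l = -3: cos θ = -3/√30, θ ≈ 123.21°.

|L|−L_z,max ≈ 0.4772ℏ; L_z,max = 5ℏ; θ(m_l=-3) ≈ 123.21°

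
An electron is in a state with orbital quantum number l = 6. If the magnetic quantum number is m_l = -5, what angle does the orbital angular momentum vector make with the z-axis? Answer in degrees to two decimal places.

θ ≈ 140.49°

|L|² = l(l+1)ℏ² = 42ℏ², so |L| = √42 ℏ.
L_z = m_l ℏ = −5ℏ.
cos θ = L_z/|L| = -5/√42, so θ ≈ 140.49°.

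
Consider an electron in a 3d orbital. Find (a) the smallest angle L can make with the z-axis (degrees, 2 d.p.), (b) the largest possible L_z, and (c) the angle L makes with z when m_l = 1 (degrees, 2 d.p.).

θ_min ≈ 35.26°; L_z,max = 2ℏ; θ(m_l=1) ≈ 65.91°

For 3d, l = 2.
cos θ_min = 2/√6, so θ_min ≈ 35.26°.
L_z,max = lℏ = 2ℏ.
For m_l = 1: cos θ = 1/√6, θ ≈ 65.91°.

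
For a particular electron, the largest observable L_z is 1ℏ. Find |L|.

|L| = √2 ℏ ≈ 1.414ℏ

L_z,max = lℏ, so l = 1.
|L| = ℏ√(l(l+1)) = √2 ℏ.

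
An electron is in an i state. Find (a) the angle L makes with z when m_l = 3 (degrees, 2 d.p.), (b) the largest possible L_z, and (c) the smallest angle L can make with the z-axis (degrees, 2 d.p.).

θ(m_l=3) ≈ 62.42°; L_z,max = 6ℏ; θ_min ≈ 22.21°

An i state has l = 6.
For m_l = 3: cos θ = 3/√42, θ ≈ 62.42°.
L_z,max = lℏ = 6ℏ.
cos θ_min = 6/√42, so θ_min ≈ 22.21°.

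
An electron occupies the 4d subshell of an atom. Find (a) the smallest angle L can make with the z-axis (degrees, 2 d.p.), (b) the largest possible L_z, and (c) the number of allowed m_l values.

θ_min ≈ 35.26°; L_z,max = 2ℏ; 5 values

For 4d, l = 2.
cos θ_min = 2/√6, so θ_min ≈ 35.26°.
L_z,max = lℏ = 2ℏ.
There are 2l+1 = 5 values of m_l.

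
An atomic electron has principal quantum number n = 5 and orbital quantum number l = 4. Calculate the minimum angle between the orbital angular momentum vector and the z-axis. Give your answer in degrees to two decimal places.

θ_min ≈ 26.57°

|L| = √(l(l+1)) ℏ = 2√5 ℏ.
The smallest angle corresponds to the largest L_z, i.e. m_l = l = 4, giving L_z = 4ℏ.
cos θ_min = 4/√20, so θ_min ≈ 26.57°.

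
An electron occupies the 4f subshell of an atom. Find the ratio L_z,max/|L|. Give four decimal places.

L_z,max/|L| = 0.8660

The 4f subshell has l = 3.
|L| = 2√3 ℏ ≈ 3.4641ℏ, while L_z,max = lℏ = 3ℏ.
L_z,max/|L| = 3/√12 = 0.8660.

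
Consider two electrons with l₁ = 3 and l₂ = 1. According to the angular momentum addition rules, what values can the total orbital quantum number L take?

The total orbital quantum number L ranges from |l₁ − l₂| to l₁ + l₂ in integer steps.
So L can be 2, 3, 4.

L = 2, 3, 4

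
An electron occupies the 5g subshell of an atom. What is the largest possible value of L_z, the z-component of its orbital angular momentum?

The 5g subshell has l = 4.
L_z = m_l ℏ with m_l ∈ {−4, …, 4}; the maximum is m_l = 4.

L_z,max = 4ℏ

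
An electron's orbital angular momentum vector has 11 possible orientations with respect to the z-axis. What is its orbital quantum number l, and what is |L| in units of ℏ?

Since there are 2l+1 = 11 values of m_l, l = 5.
Then |L| = √(l(l+1)) ℏ = √30 ℏ.

l = 5, |L| = √30 ℏ ≈ 5.477ℏ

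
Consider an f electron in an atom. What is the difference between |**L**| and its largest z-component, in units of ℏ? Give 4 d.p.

For an f orbital, l = 3.
|L| = 2√3 ℏ ≈ 3.4641ℏ, while L_z,max = lℏ = 3ℏ.
The difference is (2√3 − 3)ℏ ≈ 0.4641ℏ.

|L| − L_z,max ≈ 0.4641ℏ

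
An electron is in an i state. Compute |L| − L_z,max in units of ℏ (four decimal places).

The letter i corresponds to l = 6.
|L| = √42 ℏ ≈ 6.4807ℏ, while L_z,max = lℏ = 6ℏ.
The difference is (√42 − 6)ℏ ≈ 0.4807ℏ.

|L| − L_z,max ≈ 0.4807ℏ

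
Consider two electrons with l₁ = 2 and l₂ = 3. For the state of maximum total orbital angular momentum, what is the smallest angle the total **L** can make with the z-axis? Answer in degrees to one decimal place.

Angular momentum addition gives L = |l₁ − l₂|, …, l₁ + l₂.
So L can be 1, 2, 3, 4, 5.
The maximum is L = 5, with |L_tot| = ℏ√(5·6) = √30 ℏ.
The minimum angle with z is arccos(5/√30) ≈ 24.1°.

θ_min ≈ 24.1°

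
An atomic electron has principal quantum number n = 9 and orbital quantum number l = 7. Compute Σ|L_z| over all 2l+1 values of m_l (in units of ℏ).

Σ|L_z| = 56 ℏ

m_l ∈ {-7, -6, -5, -4, -3, -2, -1, 0, 1, 2, 3, 4, 5, 6, 7}.
Σ|m_l| = 2·7(7+1)/2 = 56.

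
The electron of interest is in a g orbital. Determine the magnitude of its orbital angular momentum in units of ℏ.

|L| = 2√5 ℏ ≈ 4.472ℏ

The letter g corresponds to l = 4.
|L| = ℏ√(l(l+1)) = ℏ√(4·5) = 2√5 ℏ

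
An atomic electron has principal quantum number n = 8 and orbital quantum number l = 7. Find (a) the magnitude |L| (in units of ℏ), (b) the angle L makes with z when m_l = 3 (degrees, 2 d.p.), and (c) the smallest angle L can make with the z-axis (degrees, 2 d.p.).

|L| = ℏ√(7·8) = 2√14 ℏ ≈ 7.483ℏ.
For m_l = 3: cos θ = 3/√56, θ ≈ 66.37°.
cos θ_min = 7/√56, so θ_min ≈ 20.70°.

|L| = 2√14 ℏ ≈ 7.483ℏ; θ(m_l=3) ≈ 66.37°; θ_min ≈ 20.70°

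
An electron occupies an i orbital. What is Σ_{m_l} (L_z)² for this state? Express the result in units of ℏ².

The letter i corresponds to l = 6.
m_l ∈ {-6, -5, -4, -3, -2, -1, 0, 1, 2, 3, 4, 5, 6}.
Σ m_l² = l(l+1)(2l+1)/3 = 6·7·13/3 = 182.

Σ(L_z)² = 182 ℏ²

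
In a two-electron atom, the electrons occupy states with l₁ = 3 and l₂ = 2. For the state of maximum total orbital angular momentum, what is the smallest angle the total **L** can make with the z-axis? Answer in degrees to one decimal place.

Angular momentum addition gives L = |l₁ − l₂|, …, l₁ + l₂.
Allowed values: L = 1, 2, 3, 4, 5.
The maximum is L = 5, with |L_tot| = ℏ√(5·6) = √30 ℏ.
The minimum angle with z is arccos(5/√30) ≈ 24.1°.

θ_min ≈ 24.1°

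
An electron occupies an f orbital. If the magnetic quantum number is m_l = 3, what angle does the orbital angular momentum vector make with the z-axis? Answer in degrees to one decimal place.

An f state has l = 3.
|L|² = l(l+1)ℏ² = 12ℏ², so |L| = 2√3 ℏ.
L_z = m_l ℏ = 3ℏ.
cos θ = L_z/|L| = 3/√12, so θ ≈ 30.0°.

θ ≈ 30.0°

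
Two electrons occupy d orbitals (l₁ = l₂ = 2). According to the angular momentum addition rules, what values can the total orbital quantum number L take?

The total orbital quantum number L ranges from |l₁ − l₂| to l₁ + l₂ in integer steps.
Allowed values: L = 0, 1, 2, 3, 4.

L = 0, 1, 2, 3, 4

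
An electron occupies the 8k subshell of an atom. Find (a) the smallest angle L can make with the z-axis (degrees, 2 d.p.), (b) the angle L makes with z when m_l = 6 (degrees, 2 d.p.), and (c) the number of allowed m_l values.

8k means n = 8, l = 7.
cos θ_min = 7/√56, so θ_min ≈ 20.70°.
For m_l = 6: cos θ = 6/√56, θ ≈ 36.70°.
There are 2l+1 = 15 values of m_l.

θ_min ≈ 20.70°; θ(m_l=6) ≈ 36.70°; 15 values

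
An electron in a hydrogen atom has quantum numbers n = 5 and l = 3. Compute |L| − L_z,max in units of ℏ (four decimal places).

|L| − L_z,max ≈ 0.4641ℏ

|L| = 2√3 ℏ ≈ 3.4641ℏ, while L_z,max = lℏ = 3ℏ.
The difference is (2√3 − 3)ℏ ≈ 0.4641ℏ.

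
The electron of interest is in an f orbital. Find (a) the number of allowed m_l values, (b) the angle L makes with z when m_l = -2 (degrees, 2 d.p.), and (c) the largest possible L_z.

The letter f corresponds to l = 3.
There are 2l+1 = 7 values of m_l.
For m_l = -2: cos θ = -2/√12, θ ≈ 125.26°.
L_z,max = lℏ = 3ℏ.

7 values; θ(m_l=-2) ≈ 125.26°; L_z,max = 3ℏ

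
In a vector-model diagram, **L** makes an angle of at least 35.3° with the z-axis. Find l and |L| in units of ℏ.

At minimum angle, m_l = l, so cos θ = l/√(l(l+1)); cos²θ = l/(l+1) = 0.6661.
Solving: l = 2.
Then |L| = ℏ√(2·3) = √6 ℏ.

l = 2, |L| = √6 ℏ ≈ 2.449ℏ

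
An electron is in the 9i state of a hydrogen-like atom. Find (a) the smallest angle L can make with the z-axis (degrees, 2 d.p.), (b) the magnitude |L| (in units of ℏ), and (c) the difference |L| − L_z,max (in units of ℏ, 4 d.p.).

θ_min ≈ 22.21°; |L| = √42 ℏ ≈ 6.481ℏ; |L|−L_z,max ≈ 0.4807ℏ

The 9i subshell has l = 6.
cos θ_min = 6/√42, so θ_min ≈ 22.21°.
|L| = ℏ√(6·7) = √42 ℏ ≈ 6.481ℏ.
|L| − L_z,max = (√42 − 6)ℏ ≈ 0.4807ℏ.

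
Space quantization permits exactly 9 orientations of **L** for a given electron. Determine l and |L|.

9 = 2l + 1, so l = (9−1)/2 = 4.
|L| = ℏ√(l(l+1)) = ℏ√(4·5) = 2√5 ℏ.

l = 4, |L| = 2√5 ℏ ≈ 4.472ℏ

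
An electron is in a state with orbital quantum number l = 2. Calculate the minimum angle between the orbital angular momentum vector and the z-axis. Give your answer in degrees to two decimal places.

θ_min ≈ 35.26°

|L|² = l(l+1)ℏ² = 6ℏ², so |L| = √6 ℏ.
The smallest angle corresponds to the largest L_z, i.e. m_l = l = 2, giving L_z = 2ℏ.
cos θ_min = 2/√6, so θ_min ≈ 35.26°.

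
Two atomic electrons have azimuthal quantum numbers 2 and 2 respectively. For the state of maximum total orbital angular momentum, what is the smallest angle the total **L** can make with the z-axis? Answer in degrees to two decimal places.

θ_min ≈ 26.57°

L runs from |2 − 2| = 0 to 2 + 2 = 4.
So L can be 0, 1, 2, 3, 4.
The maximum is L = 4, with |L_tot| = ℏ√(4·5) = 2√5 ℏ.
The minimum angle with z is arccos(4/√20) ≈ 26.57°.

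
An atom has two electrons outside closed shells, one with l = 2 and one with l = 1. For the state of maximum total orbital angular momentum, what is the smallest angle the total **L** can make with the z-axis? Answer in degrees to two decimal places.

L runs from |2 − 1| = 1 to 2 + 1 = 3.
L ∈ {1, 2, 3}.
The maximum is L = 3, with |L_tot| = ℏ√(3·4) = 2√3 ℏ.
The minimum angle with z is arccos(3/√12) ≈ 30.00°.

θ_min ≈ 30.00°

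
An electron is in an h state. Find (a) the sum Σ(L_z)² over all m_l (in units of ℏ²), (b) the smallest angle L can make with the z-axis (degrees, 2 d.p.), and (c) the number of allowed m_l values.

Σ(L_z)² = 110 ℏ²; θ_min ≈ 24.09°; 11 values

For an h orbital, l = 5.
Σ m_l² = 110, so Σ(L_z)² = 110 ℏ².
cos θ_min = 5/√30, so θ_min ≈ 24.09°.
There are 2l+1 = 11 values of m_l.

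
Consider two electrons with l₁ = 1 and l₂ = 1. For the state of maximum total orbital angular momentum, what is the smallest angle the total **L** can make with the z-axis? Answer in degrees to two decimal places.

θ_min ≈ 35.26°

Angular momentum addition gives L = |l₁ − l₂|, …, l₁ + l₂.
L ∈ {0, 1, 2}.
The maximum is L = 2, with |L_tot| = ℏ√(2·3) = √6 ℏ.
The minimum angle with z is arccos(2/√6) ≈ 35.26°.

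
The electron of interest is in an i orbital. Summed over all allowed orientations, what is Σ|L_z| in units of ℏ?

I corresponds to l = 6.
m_l runs from −6 to 6, i.e. {-6, -5, -4, -3, -2, -1, 0, 1, 2, 3, 4, 5, 6}.
Σ|m_l| = 2·6(6+1)/2 = 42.

Σ|L_z| = 42 ℏ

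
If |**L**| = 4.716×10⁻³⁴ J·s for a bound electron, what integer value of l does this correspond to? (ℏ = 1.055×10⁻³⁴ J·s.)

|L|/ℏ = (4.716×10⁻³⁴)/(1.055×10⁻³⁴) ≈ 4.470.
(|L|/ℏ)² = l(l+1) ≈ 19.98 ⇒ l = 4.

l = 4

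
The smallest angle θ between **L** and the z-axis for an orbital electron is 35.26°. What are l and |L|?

cos²θ_min = l/(l+1) = 0.6667.
l = cos²θ/sin²θ ≈ 2.
Then |L| = ℏ√(2·3) = √6 ℏ.

l = 2, |L| = √6 ℏ ≈ 2.449ℏ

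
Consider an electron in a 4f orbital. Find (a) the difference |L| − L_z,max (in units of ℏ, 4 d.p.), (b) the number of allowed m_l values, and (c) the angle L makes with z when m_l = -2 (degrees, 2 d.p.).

For 4f, l = 3.
|L| − L_z,max = (2√3 − 3)ℏ ≈ 0.4641ℏ.
There are 2l+1 = 7 values of m_l.
For m_l = -2: cos θ = -2/√12, θ ≈ 125.26°.

|L|−L_z,max ≈ 0.4641ℏ; 7 values; θ(m_l=-2) ≈ 125.26°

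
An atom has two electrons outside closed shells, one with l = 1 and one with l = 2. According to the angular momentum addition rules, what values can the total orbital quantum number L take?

By the triangle rule, |l₁ − l₂| ≤ L ≤ l₁ + l₂.
Allowed values: L = 1, 2, 3.

L = 1, 2, 3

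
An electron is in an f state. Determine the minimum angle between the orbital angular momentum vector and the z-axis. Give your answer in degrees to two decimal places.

An f state has l = 3.
|L| = ℏ√(l(l+1)) = 2√3 ℏ.
The smallest angle corresponds to the largest L_z, i.e. m_l = l = 3, giving L_z = 3ℏ.
cos θ_min = 3/√12, so θ_min ≈ 30.00°.

θ_min ≈ 30.00°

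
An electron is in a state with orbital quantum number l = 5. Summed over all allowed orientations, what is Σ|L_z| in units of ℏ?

Σ|L_z| = 30 ℏ

The allowed m_l values are -5, -4, -3, -2, -1, 0, 1, 2, 3, 4, 5.
Σ|m_l| = 2·5(5+1)/2 = 30.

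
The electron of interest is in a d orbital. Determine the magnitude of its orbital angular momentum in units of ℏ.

|L| = √6 ℏ ≈ 2.449ℏ

A d state has l = 2.
|L| = ℏ√(l(l+1)) = ℏ√(2·3) = √6 ℏ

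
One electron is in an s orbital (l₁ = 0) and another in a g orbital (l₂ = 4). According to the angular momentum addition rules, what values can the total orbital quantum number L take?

L = 4

The total orbital quantum number L ranges from |l₁ − l₂| to l₁ + l₂ in integer steps.
So L can be 4.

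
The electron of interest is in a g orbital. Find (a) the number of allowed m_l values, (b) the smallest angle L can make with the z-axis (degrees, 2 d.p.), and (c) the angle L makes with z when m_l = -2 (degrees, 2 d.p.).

For a g orbital, l = 4.
There are 2l+1 = 9 values of m_l.
cos θ_min = 4/√20, so θ_min ≈ 26.57°.
For m_l = -2: cos θ = -2/√20, θ ≈ 116.57°.

9 values; θ_min ≈ 26.57°; θ(m_l=-2) ≈ 116.57°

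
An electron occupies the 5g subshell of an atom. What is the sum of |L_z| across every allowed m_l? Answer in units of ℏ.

Σ|L_z| = 20 ℏ

The 5g subshell has l = 4.
The allowed m_l values are -4, -3, -2, -1, 0, 1, 2, 3, 4.
Σ|m_l| = 2·4(4+1)/2 = 20.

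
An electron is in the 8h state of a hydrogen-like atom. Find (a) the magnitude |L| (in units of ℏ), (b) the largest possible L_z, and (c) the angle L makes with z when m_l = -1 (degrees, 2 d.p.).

|L| = √30 ℏ ≈ 5.477ℏ; L_z,max = 5ℏ; θ(m_l=-1) ≈ 100.52°

For 8h, l = 5.
|L| = ℏ√(5·6) = √30 ℏ ≈ 5.477ℏ.
L_z,max = lℏ = 5ℏ.
For m_l = -1: cos θ = -1/√30, θ ≈ 100.52°.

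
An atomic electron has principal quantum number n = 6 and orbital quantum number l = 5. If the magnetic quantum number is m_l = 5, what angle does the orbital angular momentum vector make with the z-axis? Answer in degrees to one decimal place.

θ ≈ 24.1°

|L| = ℏ√(l(l+1)) = √30 ℏ.
L_z = m_l ℏ = 5ℏ.
cos θ = L_z/|L| = 5/√30, so θ ≈ 24.1°.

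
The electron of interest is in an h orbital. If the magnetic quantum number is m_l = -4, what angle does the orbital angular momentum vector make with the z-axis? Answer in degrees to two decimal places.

The letter h corresponds to l = 5.
|L| = ℏ√(l(l+1)) = √30 ℏ.
L_z = m_l ℏ = −4ℏ.
cos θ = L_z/|L| = -4/√30, so θ ≈ 136.91°.

θ ≈ 136.91°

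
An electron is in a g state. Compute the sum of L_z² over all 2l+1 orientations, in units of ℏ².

Σ(L_z)² = 60 ℏ²

For a g orbital, l = 4.
m_l ∈ {-4, -3, -2, -1, 0, 1, 2, 3, 4}.
Σ m_l² = 2·(1 + 4 + 9 + 16) = 60.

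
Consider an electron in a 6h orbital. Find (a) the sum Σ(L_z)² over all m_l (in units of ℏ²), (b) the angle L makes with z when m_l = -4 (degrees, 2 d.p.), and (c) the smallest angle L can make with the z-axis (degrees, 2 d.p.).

Σ(L_z)² = 110 ℏ²; θ(m_l=-4) ≈ 136.91°; θ_min ≈ 24.09°

6h means n = 6, l = 5.
Σ m_l² = 110, so Σ(L_z)² = 110 ℏ².
For m_l = -4: cos θ = -4/√30, θ ≈ 136.91°.
cos θ_min = 5/√30, so θ_min ≈ 24.09°.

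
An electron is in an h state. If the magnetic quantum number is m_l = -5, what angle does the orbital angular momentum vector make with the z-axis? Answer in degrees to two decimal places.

θ ≈ 155.91°

For an h orbital, l = 5.
|L|² = l(l+1)ℏ² = 30ℏ², so |L| = √30 ℏ.
L_z = m_l ℏ = −5ℏ.
cos θ = L_z/|L| = -5/√30, so θ ≈ 155.91°.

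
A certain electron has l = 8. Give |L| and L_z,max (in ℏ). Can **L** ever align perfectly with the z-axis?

|L| = 6√2 ℏ ≈ 8.4853ℏ, while L_z,max = lℏ = 8ℏ.
Since |L| > L_z,max, the vector can never point exactly along z; the closest it comes is θ_min = arccos(8/√72) ≈ 19.5°.

No: L_z,max = 8ℏ < |L| = 6√2 ℏ ≈ 8.485ℏ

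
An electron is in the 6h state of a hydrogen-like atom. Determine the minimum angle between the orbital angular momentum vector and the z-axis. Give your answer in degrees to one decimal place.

The 6h subshell has l = 5.
|L|² = l(l+1)ℏ² = 30ℏ², so |L| = √30 ℏ.
The smallest angle corresponds to the largest L_z, i.e. m_l = l = 5, giving L_z = 5ℏ.
cos θ_min = 5/√30, so θ_min ≈ 24.1°.

θ_min ≈ 24.1°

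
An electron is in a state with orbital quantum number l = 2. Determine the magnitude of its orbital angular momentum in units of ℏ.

|L| = √6 ℏ ≈ 2.449ℏ

|L| = ℏ√(l(l+1)) = ℏ√(2·3) = √6 ℏ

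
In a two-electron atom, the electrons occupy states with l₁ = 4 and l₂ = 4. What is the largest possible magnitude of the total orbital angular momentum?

By the triangle rule, |l₁ − l₂| ≤ L ≤ l₁ + l₂.
Allowed values: L = 0, 1, 2, 3, 4, 5, 6, 7, 8.
The largest magnitude corresponds to L = 8: |L_tot| = ℏ√(8·9) = 6√2 ℏ.

|L_tot|_max = 6√2 ℏ ≈ 8.485ℏ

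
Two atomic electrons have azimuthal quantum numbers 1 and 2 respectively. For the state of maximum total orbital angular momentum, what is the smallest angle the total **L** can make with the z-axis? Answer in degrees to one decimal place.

L runs from |1 − 2| = 1 to 1 + 2 = 3.
So L can be 1, 2, 3.
The maximum is L = 3, with |L_tot| = ℏ√(3·4) = 2√3 ℏ.
The minimum angle with z is arccos(3/√12) ≈ 30.0°.

θ_min ≈ 30.0°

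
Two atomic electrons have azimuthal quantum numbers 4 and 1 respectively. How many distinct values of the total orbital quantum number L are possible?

3

By the triangle rule, |l₁ − l₂| ≤ L ≤ l₁ + l₂.
So L can be 3, 4, 5.
That is 3 values.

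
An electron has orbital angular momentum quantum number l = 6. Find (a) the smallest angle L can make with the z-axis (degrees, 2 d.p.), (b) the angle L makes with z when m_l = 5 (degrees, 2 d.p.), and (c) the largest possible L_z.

cos θ_min = 6/√42, so θ_min ≈ 22.21°.
For m_l = 5: cos θ = 5/√42, θ ≈ 39.51°.
L_z,max = lℏ = 6ℏ.

θ_min ≈ 22.21°; θ(m_l=5) ≈ 39.51°; L_z,max = 6ℏ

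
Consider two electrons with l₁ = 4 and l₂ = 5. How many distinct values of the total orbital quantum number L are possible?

9

By the triangle rule, |l₁ − l₂| ≤ L ≤ l₁ + l₂.
L ∈ {1, 2, 3, 4, 5, 6, 7, 8, 9}.
That is 9 values.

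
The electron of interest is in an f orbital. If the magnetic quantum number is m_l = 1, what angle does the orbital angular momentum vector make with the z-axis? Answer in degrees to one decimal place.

θ ≈ 73.2°

F corresponds to l = 3.
|L|² = l(l+1)ℏ² = 12ℏ², so |L| = 2√3 ℏ.
L_z = m_l ℏ = 1ℏ.
cos θ = L_z/|L| = 1/√12, so θ ≈ 73.2°.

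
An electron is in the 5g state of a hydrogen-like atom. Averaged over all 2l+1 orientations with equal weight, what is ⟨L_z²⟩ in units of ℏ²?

5g means n = 5, l = 4.
m_l runs from −4 to 4, i.e. {-4, -3, -2, -1, 0, 1, 2, 3, 4}.
Average of L_z² over 9 states: 60/9 ℏ² = 6.667 ℏ².

⟨L_z²⟩ = 6.667 ℏ²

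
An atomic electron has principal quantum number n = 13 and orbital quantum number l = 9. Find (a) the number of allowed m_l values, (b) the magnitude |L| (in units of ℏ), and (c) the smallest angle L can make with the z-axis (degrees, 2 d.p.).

19 values; |L| = 3√10 ℏ ≈ 9.487ℏ; θ_min ≈ 18.43°

There are 2l+1 = 19 values of m_l.
|L| = ℏ√(9·10) = 3√10 ℏ ≈ 9.487ℏ.
cos θ_min = 9/√90, so θ_min ≈ 18.43°.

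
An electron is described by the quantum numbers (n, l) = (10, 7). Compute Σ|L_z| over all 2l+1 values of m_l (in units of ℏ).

m_l ∈ {-7, -6, -5, -4, -3, -2, -1, 0, 1, 2, 3, 4, 5, 6, 7}.
Σ|m_l| = l(l+1) = 56.

Σ|L_z| = 56 ℏ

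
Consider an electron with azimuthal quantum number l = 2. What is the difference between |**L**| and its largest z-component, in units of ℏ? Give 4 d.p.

|L| − L_z,max ≈ 0.4495ℏ

|L| = √6 ℏ ≈ 2.4495ℏ, while L_z,max = lℏ = 2ℏ.
The difference is (√6 − 2)ℏ ≈ 0.4495ℏ.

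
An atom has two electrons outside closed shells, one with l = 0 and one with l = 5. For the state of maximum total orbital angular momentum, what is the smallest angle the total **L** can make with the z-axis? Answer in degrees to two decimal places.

θ_min ≈ 24.09°

The total orbital quantum number L ranges from |l₁ − l₂| to l₁ + l₂ in integer steps.
L ∈ {5}.
The maximum is L = 5, with |L_tot| = ℏ√(5·6) = √30 ℏ.
The minimum angle with z is arccos(5/√30) ≈ 24.09°.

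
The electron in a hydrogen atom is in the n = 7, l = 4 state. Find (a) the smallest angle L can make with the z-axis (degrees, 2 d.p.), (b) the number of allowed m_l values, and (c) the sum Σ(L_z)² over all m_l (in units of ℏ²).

cos θ_min = 4/√20, so θ_min ≈ 26.57°.
There are 2l+1 = 9 values of m_l.
Σ m_l² = 60, so Σ(L_z)² = 60 ℏ².

θ_min ≈ 26.57°; 9 values; Σ(L_z)² = 60 ℏ²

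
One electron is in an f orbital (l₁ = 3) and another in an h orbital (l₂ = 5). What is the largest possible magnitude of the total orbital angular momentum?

|L_tot|_max = 6√2 ℏ ≈ 8.485ℏ

L runs from |3 − 5| = 2 to 3 + 5 = 8.
So L can be 2, 3, 4, 5, 6, 7, 8.
The largest magnitude corresponds to L = 8: |L_tot| = ℏ√(8·9) = 6√2 ℏ.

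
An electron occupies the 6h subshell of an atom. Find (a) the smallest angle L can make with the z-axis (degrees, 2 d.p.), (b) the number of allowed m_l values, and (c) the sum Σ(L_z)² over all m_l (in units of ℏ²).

θ_min ≈ 24.09°; 11 values; Σ(L_z)² = 110 ℏ²

6h means n = 6, l = 5.
cos θ_min = 5/√30, so θ_min ≈ 24.09°.
There are 2l+1 = 11 values of m_l.
Σ m_l² = 110, so Σ(L_z)² = 110 ℏ².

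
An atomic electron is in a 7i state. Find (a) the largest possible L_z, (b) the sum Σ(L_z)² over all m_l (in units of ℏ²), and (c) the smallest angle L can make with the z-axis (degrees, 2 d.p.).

L_z,max = 6ℏ; Σ(L_z)² = 182 ℏ²; θ_min ≈ 22.21°

For 7i, l = 6.
L_z,max = lℏ = 6ℏ.
Σ m_l² = 182, so Σ(L_z)² = 182 ℏ².
cos θ_min = 6/√42, so θ_min ≈ 22.21°.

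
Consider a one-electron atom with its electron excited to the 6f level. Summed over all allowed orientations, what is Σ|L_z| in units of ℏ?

Σ|L_z| = 12 ℏ

The 6f level has l = 3.
m_l runs from −3 to 3, i.e. {-3, -2, -1, 0, 1, 2, 3}.
Σ|m_l| = 2(1+2+…+3) = 12.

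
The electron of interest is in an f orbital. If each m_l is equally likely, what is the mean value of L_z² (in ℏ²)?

⟨L_z²⟩ = 4 ℏ²

The letter f corresponds to l = 3.
m_l ∈ {-3, -2, -1, 0, 1, 2, 3}.
Average of L_z² over 7 states: 28/7 ℏ² = 4 ℏ².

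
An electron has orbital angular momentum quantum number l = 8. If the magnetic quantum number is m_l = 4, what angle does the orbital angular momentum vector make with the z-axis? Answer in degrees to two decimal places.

θ ≈ 61.87°

|L| = ℏ√(l(l+1)) = 6√2 ℏ.
L_z = m_l ℏ = 4ℏ.
cos θ = L_z/|L| = 4/√72, so θ ≈ 61.87°.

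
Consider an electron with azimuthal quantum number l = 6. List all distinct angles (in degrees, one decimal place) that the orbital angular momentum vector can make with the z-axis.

θ ∈ {22.2°, 39.5°, 51.9°, 62.4°, 72.0°, 81.1°, 90.0°, 98.9°, 108.0°, 117.6°, 128.1°, 140.5°, 157.8°}

|L| = ℏ√(l(l+1)) = √42 ℏ.
cos θ = m_l/√42 for each m_l ∈ {-6, -5, -4, -3, -2, -1, 0, 1, 2, 3, 4, 5, 6}.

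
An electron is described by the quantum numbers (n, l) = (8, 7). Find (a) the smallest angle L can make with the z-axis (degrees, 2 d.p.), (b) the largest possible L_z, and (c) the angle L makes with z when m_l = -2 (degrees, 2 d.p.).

θ_min ≈ 20.70°; L_z,max = 7ℏ; θ(m_l=-2) ≈ 105.50°

cos θ_min = 7/√56, so θ_min ≈ 20.70°.
L_z,max = lℏ = 7ℏ.
For m_l = -2: cos θ = -2/√56, θ ≈ 105.50°.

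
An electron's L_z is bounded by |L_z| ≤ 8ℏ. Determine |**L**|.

The maximum L_z equals lℏ, giving l = 8.
Then |L| = ℏ√(8·9) = 6√2 ℏ.

|L| = 6√2 ℏ ≈ 8.485ℏ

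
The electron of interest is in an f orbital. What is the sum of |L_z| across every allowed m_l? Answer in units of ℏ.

Σ|L_z| = 12 ℏ

An f state has l = 3.
The allowed m_l values are -3, -2, -1, 0, 1, 2, 3.
Σ|m_l| = l(l+1) = 12.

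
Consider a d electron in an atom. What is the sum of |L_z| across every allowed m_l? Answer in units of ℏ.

Σ|L_z| = 6 ℏ

A d state has l = 2.
The allowed m_l values are -2, -1, 0, 1, 2.
Σ|m_l| = 2(1+2+…+2) = 6.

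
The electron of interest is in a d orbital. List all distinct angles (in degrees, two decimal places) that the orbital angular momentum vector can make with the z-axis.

The letter d corresponds to l = 2.
|L| = ℏ√(l(l+1)) = √6 ℏ.
cos θ = m_l/√6 for each m_l ∈ {-2, -1, 0, 1, 2}.

θ ∈ {35.26°, 65.91°, 90.00°, 114.09°, 144.74°}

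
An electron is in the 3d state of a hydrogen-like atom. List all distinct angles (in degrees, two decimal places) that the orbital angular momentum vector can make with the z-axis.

θ ∈ {35.26°, 65.91°, 90.00°, 114.09°, 144.74°}

3d means n = 3, l = 2.
|L| = ℏ√(l(l+1)) = √6 ℏ.
cos θ = m_l/√6 for each m_l ∈ {-2, -1, 0, 1, 2}.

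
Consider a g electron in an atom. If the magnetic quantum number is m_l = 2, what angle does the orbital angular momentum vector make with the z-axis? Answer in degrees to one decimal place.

θ ≈ 63.4°

A g state has l = 4.
|L|² = l(l+1)ℏ² = 20ℏ², so |L| = 2√5 ℏ.
L_z = m_l ℏ = 2ℏ.
cos θ = L_z/|L| = 2/√20, so θ ≈ 63.4°.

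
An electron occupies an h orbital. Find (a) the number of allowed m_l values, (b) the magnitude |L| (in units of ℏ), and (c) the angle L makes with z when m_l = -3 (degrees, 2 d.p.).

H corresponds to l = 5.
There are 2l+1 = 11 values of m_l.
|L| = ℏ√(5·6) = √30 ℏ ≈ 5.477ℏ.
For m_l = -3: cos θ = -3/√30, θ ≈ 123.21°.

11 values; |L| = √30 ℏ ≈ 5.477ℏ; θ(m_l=-3) ≈ 123.21°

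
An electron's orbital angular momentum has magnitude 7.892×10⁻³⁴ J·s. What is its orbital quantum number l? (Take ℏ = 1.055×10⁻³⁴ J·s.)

l = 7

|L|/ℏ = (7.892×10⁻³⁴)/(1.055×10⁻³⁴) ≈ 7.481.
l(l+1) ≈ 7.481² ≈ 55.96, so l = 7.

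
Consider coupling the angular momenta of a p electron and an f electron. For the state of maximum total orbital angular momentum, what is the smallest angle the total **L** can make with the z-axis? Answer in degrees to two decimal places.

θ_min ≈ 26.57°

L runs from |1 − 3| = 2 to 1 + 3 = 4.
L ∈ {2, 3, 4}.
The maximum is L = 4, with |L_tot| = ℏ√(4·5) = 2√5 ℏ.
The minimum angle with z is arccos(4/√20) ≈ 26.57°.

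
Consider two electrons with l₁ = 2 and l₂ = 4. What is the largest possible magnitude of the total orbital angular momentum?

|L_tot|_max = √42 ℏ ≈ 6.481ℏ

By the triangle rule, |l₁ − l₂| ≤ L ≤ l₁ + l₂.
So L can be 2, 3, 4, 5, 6.
The largest magnitude corresponds to L = 6: |L_tot| = ℏ√(6·7) = √42 ℏ.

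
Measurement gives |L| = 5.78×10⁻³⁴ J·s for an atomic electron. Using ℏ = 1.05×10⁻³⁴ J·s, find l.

In units of ℏ, |L| ≈ 5.505.
(|L|/ℏ)² = l(l+1) ≈ 30.30 ⇒ l = 5.

l = 5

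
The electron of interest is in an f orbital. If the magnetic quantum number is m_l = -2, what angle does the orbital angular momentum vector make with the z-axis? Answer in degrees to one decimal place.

θ ≈ 125.3°

The letter f corresponds to l = 3.
|L| = ℏ√(l(l+1)) = 2√3 ℏ.
L_z = m_l ℏ = −2ℏ.
cos θ = L_z/|L| = -2/√12, so θ ≈ 125.3°.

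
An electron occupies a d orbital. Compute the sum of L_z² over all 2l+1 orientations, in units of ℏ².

Σ(L_z)² = 10 ℏ²

A d state has l = 2.
The allowed m_l values are -2, -1, 0, 1, 2.
Summing m² from −2 to 2: Σ m_l² = 10.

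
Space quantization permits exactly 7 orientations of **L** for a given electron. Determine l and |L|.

7 = 2l + 1, so l = (7−1)/2 = 3.
Then |L| = √(l(l+1)) ℏ = 2√3 ℏ.

l = 3, |L| = 2√3 ℏ ≈ 3.464ℏ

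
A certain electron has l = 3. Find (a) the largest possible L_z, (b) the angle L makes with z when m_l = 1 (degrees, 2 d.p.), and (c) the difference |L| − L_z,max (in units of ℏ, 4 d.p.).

L_z,max = 3ℏ; θ(m_l=1) ≈ 73.22°; |L|−L_z,max ≈ 0.4641ℏ

L_z,max = lℏ = 3ℏ.
For m_l = 1: cos θ = 1/√12, θ ≈ 73.22°.
|L| − L_z,max = (2√3 − 3)ℏ ≈ 0.4641ℏ.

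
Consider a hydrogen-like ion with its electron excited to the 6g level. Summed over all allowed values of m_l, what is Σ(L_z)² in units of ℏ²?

Σ(L_z)² = 60 ℏ²

The 6g level has l = 4.
The allowed m_l values are -4, -3, -2, -1, 0, 1, 2, 3, 4.
Σ m_l² = 2·(1 + 4 + 9 + 16) = 60.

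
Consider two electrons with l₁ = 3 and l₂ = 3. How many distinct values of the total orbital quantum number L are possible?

7

By the triangle rule, |l₁ − l₂| ≤ L ≤ l₁ + l₂.
So L can be 0, 1, 2, 3, 4, 5, 6.
That is 7 values.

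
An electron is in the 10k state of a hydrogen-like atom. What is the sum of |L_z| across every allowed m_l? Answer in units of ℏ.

The 10k subshell has l = 7.
m_l ∈ {-7, -6, -5, -4, -3, -2, -1, 0, 1, 2, 3, 4, 5, 6, 7}.
Σ|m_l| = 2·7(7+1)/2 = 56.

Σ|L_z| = 56 ℏ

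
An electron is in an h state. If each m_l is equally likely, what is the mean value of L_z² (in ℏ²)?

The letter h corresponds to l = 5.
m_l runs from −5 to 5, i.e. {-5, -4, -3, -2, -1, 0, 1, 2, 3, 4, 5}.
⟨L_z²⟩ = ℏ²·(Σ m_l²)/(2l+1) = ℏ²·110/11 = 10ℏ².

⟨L_z²⟩ = 10 ℏ²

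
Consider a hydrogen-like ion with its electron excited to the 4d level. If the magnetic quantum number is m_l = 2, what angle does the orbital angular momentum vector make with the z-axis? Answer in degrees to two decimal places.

The 4d level has l = 2.
|L| = √(l(l+1)) ℏ = √6 ℏ.
L_z = m_l ℏ = 2ℏ.
cos θ = L_z/|L| = 2/√6, so θ ≈ 35.26°.

θ ≈ 35.26°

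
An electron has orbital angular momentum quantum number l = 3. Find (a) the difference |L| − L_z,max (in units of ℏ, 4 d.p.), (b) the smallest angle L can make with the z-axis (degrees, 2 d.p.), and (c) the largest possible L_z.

|L|−L_z,max ≈ 0.4641ℏ; θ_min ≈ 30.00°; L_z,max = 3ℏ

|L| − L_z,max = (2√3 − 3)ℏ ≈ 0.4641ℏ.
cos θ_min = 3/√12, so θ_min ≈ 30.00°.
L_z,max = lℏ = 3ℏ.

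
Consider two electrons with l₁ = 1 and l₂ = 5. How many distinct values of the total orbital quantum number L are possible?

3

Angular momentum addition gives L = |l₁ − l₂|, …, l₁ + l₂.
Allowed values: L = 4, 5, 6.
That is 3 values.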